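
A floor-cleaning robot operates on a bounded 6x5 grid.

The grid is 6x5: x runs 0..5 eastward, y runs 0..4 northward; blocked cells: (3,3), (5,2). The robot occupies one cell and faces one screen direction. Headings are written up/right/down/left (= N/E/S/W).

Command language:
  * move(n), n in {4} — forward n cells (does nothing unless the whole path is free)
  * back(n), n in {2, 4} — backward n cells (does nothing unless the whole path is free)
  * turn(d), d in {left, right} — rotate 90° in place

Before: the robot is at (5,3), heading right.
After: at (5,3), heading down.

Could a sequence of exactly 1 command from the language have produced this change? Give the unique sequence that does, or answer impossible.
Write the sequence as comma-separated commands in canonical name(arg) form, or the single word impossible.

key: (5,3) unchanged — the single command moves nothing
initial: at (5,3), heading right
1. turn(right) → at (5,3), heading down
no other 1-command option fits: unique.

turn(right)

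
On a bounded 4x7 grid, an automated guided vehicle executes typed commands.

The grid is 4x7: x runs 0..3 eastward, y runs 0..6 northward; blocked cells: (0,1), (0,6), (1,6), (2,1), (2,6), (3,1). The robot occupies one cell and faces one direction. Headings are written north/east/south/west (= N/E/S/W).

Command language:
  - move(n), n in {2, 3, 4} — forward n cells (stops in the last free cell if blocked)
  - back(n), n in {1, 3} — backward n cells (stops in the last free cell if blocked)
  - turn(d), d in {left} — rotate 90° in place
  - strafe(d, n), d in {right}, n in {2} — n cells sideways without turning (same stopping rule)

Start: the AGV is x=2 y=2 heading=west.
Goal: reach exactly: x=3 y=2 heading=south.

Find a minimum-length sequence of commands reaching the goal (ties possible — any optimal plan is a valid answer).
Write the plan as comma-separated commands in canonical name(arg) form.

back(3), turn(left)

begin: x=2 y=2 heading=west
t=1 back(3) ⇒ x=3 y=2 heading=west
t=2 turn(left) ⇒ x=3 y=2 heading=south
no 1-step plan works, so 2 is optimal.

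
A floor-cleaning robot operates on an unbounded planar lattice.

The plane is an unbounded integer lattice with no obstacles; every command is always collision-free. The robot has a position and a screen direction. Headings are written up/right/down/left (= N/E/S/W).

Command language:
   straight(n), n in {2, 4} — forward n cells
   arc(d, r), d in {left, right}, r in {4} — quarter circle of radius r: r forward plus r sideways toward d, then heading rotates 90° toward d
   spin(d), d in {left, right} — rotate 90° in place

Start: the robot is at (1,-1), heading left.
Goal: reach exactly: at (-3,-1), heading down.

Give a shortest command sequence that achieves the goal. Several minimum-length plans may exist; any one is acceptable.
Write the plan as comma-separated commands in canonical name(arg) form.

initial: at (1,-1), heading left
[1] after straight(4): at (-3,-1), heading left
[2] after spin(left): at (-3,-1), heading down
shorter routes all fall short; 2 is best.

straight(4), spin(left)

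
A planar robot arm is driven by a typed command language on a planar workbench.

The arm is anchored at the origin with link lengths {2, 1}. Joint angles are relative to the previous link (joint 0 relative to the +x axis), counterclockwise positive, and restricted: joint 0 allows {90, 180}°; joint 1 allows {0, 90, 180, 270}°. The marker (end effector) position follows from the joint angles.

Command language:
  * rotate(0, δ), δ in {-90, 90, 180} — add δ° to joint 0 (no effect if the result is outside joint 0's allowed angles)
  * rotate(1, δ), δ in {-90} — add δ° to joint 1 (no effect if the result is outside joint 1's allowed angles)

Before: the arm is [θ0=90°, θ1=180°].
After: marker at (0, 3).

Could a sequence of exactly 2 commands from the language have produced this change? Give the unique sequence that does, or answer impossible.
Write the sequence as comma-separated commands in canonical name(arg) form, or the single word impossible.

rotate(1, -90), rotate(1, -90)

from: [θ0=90°, θ1=180°]
t=1 rotate(1, -90) ⇒ [θ0=90°, θ1=90°]
t=2 rotate(1, -90) ⇒ [θ0=90°, θ1=0°]
no other 2-command option fits: unique.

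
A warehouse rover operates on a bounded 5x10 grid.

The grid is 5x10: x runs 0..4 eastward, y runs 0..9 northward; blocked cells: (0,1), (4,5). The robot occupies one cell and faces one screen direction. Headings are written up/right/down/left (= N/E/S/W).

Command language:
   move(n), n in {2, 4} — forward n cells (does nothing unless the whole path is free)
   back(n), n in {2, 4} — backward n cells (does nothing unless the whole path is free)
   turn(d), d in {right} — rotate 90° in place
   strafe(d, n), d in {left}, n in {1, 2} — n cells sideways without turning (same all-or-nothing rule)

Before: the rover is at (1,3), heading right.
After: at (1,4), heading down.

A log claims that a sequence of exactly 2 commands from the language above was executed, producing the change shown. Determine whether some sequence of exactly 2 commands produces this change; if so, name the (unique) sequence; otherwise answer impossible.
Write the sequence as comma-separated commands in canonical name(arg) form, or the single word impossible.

strafe(left, 1), turn(right)

key: cell and facing (now S) both changed — the 2 commands mix motion and turning
from: at (1,3), heading right
step 1 (strafe(left, 1)): at (1,4), heading right
step 2 (turn(right)): at (1,4), heading down
no other 2-command option fits: unique.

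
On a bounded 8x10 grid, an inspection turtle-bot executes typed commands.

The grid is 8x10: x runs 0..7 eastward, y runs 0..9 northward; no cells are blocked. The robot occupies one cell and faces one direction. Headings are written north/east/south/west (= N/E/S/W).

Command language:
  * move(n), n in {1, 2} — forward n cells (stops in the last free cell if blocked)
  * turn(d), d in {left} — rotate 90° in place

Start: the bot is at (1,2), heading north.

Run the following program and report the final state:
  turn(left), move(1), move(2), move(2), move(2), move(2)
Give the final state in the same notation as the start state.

at (0,2), heading west

t0: at (1,2), heading north
[1] after turn(left): at (1,2), heading west
[2] after move(1): at (0,2), heading west
[3] after move(2): at (0,2), heading west
[4] after move(2): at (0,2), heading west
[5] after move(2): at (0,2), heading west
[6] after move(2): at (0,2), heading west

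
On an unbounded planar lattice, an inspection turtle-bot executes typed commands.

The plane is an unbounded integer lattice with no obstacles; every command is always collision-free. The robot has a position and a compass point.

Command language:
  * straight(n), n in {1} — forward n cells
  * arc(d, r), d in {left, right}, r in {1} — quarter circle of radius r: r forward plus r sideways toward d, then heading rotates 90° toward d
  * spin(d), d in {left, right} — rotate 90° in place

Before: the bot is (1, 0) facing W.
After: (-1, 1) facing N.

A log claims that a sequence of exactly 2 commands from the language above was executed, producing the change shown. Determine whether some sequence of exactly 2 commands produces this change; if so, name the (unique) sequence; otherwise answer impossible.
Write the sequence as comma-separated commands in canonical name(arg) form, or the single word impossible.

key: position moved to (-1,1) AND the heading swung to N — translation plus rotation needed
initial: (1, 0) facing W
t=1 straight(1) ⇒ (0, 0) facing W
t=2 arc(right, 1) ⇒ (-1, 1) facing N
all 25 alternatives checked — unique.

straight(1), arc(right, 1)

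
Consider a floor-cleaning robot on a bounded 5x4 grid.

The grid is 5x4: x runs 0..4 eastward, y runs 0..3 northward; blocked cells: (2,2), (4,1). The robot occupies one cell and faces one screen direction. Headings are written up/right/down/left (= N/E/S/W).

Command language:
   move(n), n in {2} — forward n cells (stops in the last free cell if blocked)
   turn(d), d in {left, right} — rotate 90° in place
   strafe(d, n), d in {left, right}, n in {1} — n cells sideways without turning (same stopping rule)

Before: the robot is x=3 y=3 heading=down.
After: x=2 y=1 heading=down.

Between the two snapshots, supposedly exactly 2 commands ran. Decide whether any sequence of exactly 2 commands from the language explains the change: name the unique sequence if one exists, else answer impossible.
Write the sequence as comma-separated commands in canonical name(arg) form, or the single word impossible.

key: order matters: swapping move(2) and strafe(right, 1) lands elsewhere
start: x=3 y=3 heading=down
t=1 move(2) ⇒ x=3 y=1 heading=down
t=2 strafe(right, 1) ⇒ x=2 y=1 heading=down
no other 2-command option fits: unique.

move(2), strafe(right, 1)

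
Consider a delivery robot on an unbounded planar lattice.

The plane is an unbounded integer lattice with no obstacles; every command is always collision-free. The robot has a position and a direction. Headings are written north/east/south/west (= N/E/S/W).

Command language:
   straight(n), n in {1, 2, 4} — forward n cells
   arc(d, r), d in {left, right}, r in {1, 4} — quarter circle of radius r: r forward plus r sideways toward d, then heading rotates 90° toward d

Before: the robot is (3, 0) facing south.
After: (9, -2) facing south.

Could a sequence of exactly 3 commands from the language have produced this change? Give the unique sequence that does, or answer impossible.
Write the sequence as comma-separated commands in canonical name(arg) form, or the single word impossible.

key: heading stays S — rotations cancel among the 3 commands
start: (3, 0) facing south
[1] after arc(left, 1): (4, -1) facing east
[2] after straight(4): (8, -1) facing east
[3] after arc(right, 1): (9, -2) facing south
no other 3-command option fits: unique.

arc(left, 1), straight(4), arc(right, 1)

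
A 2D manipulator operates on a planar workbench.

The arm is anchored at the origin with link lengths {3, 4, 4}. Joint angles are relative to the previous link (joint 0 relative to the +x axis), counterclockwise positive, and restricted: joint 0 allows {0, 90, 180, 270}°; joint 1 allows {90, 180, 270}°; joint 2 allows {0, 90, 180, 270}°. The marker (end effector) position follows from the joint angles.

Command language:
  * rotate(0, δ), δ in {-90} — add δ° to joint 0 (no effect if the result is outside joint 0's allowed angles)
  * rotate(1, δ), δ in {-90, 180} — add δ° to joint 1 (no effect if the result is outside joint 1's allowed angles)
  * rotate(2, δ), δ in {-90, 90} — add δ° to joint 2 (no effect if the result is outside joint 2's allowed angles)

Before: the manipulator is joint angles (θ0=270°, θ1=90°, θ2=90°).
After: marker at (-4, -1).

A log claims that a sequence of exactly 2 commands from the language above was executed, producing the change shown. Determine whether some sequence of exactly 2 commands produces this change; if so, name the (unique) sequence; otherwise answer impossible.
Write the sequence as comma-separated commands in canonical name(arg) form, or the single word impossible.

t0: joint angles (θ0=270°, θ1=90°, θ2=90°)
[1] after rotate(0, -90): joint angles (θ0=180°, θ1=90°, θ2=90°)
[2] after rotate(0, -90): joint angles (θ0=90°, θ1=90°, θ2=90°)
uniquely the one of 25 2-step routes that fits.

rotate(0, -90), rotate(0, -90)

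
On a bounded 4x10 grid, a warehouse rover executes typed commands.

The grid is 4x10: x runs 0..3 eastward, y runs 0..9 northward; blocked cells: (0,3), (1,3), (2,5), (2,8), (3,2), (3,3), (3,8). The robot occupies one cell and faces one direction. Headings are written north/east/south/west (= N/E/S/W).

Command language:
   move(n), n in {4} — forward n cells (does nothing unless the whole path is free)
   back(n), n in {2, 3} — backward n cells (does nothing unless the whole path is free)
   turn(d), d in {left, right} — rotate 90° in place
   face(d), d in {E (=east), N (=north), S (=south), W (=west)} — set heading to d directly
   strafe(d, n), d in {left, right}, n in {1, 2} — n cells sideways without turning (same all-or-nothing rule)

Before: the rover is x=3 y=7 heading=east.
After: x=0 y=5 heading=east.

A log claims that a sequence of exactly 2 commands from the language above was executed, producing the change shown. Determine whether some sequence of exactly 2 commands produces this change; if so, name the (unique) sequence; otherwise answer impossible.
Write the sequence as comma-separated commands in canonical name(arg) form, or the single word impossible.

back(3), strafe(right, 2)

key: running strafe(right, 2) before back(3) would end elsewhere — order is forced
t0: x=3 y=7 heading=east
t=1 back(3) ⇒ x=0 y=7 heading=east
t=2 strafe(right, 2) ⇒ x=0 y=5 heading=east
no other 2-command option fits: unique.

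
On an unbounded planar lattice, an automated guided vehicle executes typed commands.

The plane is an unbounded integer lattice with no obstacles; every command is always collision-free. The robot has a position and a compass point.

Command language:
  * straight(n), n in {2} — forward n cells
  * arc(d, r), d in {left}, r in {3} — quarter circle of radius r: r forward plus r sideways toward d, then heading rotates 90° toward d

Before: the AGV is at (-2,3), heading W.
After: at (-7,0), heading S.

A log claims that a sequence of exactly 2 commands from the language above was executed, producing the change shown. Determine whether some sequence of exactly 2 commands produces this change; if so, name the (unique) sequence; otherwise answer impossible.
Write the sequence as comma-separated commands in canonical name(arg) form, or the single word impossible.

straight(2), arc(left, 3)

key: order matters: swapping straight(2) and arc(left, 3) lands elsewhere
start: at (-2,3), heading W
t=1 straight(2) ⇒ at (-4,3), heading W
t=2 arc(left, 3) ⇒ at (-7,0), heading S
all 4 alternatives checked — unique.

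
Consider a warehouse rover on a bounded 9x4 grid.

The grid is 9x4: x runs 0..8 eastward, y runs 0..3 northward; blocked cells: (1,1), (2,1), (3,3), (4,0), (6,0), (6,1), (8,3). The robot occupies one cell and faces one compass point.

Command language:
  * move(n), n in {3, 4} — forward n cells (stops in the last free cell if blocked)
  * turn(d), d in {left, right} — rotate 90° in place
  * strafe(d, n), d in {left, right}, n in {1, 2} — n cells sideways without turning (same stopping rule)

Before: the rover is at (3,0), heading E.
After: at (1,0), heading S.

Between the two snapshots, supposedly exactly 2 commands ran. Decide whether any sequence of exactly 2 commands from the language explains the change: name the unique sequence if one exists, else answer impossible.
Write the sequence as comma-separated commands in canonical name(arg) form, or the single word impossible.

turn(right), strafe(right, 2)

key: position moved to (1,0) AND the heading swung to S — translation plus rotation needed
initial: at (3,0), heading E
[1] after turn(right): at (3,0), heading S
[2] after strafe(right, 2): at (1,0), heading S
no rival 2-sequence matches.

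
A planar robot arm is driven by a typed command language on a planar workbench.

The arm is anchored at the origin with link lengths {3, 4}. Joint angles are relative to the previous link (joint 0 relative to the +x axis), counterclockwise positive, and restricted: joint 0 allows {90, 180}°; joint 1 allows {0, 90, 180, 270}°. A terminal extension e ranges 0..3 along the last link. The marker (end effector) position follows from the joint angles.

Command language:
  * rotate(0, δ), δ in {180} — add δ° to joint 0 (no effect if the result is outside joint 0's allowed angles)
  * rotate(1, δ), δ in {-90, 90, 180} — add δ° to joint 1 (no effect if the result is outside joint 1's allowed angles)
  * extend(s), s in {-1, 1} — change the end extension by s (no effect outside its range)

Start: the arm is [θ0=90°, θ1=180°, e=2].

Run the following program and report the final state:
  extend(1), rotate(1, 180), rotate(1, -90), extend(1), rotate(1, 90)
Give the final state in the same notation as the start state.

[θ0=90°, θ1=0°, e=3]

start: [θ0=90°, θ1=180°, e=2]
[1] after extend(1): [θ0=90°, θ1=180°, e=3]
[2] after rotate(1, 180): [θ0=90°, θ1=0°, e=3]
[3] after rotate(1, -90): [θ0=90°, θ1=270°, e=3]
[4] after extend(1): [θ0=90°, θ1=270°, e=3]
[5] after rotate(1, 90): [θ0=90°, θ1=0°, e=3]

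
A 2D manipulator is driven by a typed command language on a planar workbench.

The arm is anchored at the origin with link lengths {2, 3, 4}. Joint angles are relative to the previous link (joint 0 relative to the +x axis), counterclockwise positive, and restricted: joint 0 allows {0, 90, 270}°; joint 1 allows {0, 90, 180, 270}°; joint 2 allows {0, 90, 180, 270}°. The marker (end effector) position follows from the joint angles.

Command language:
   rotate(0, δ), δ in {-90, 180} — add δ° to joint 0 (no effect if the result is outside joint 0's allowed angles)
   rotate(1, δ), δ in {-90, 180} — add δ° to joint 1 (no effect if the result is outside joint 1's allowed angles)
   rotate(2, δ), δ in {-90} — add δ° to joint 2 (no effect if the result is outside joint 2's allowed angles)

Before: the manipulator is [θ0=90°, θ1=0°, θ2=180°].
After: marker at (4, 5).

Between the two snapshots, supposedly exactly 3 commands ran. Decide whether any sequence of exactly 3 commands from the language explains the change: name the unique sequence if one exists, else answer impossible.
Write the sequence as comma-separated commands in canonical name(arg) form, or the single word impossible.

begin: [θ0=90°, θ1=0°, θ2=180°]
t=1 rotate(2, -90) ⇒ [θ0=90°, θ1=0°, θ2=90°]
t=2 rotate(2, -90) ⇒ [θ0=90°, θ1=0°, θ2=0°]
t=3 rotate(2, -90) ⇒ [θ0=90°, θ1=0°, θ2=270°]
no rival 3-sequence matches.

rotate(2, -90), rotate(2, -90), rotate(2, -90)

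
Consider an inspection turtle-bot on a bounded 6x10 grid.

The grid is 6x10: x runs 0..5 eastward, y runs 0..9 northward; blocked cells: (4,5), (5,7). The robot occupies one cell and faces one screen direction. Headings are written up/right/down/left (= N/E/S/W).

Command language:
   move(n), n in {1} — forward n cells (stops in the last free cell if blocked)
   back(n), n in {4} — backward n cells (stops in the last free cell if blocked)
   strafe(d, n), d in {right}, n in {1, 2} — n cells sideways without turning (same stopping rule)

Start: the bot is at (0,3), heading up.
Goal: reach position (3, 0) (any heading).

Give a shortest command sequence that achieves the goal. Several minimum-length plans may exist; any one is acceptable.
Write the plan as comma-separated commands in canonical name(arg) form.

back(4), strafe(right, 1), strafe(right, 2)

initial: at (0,3), heading up
step 1 (back(4)): at (0,0), heading up
step 2 (strafe(right, 1)): at (1,0), heading up
step 3 (strafe(right, 2)): at (3,0), heading up
shorter routes all fall short; 3 is best.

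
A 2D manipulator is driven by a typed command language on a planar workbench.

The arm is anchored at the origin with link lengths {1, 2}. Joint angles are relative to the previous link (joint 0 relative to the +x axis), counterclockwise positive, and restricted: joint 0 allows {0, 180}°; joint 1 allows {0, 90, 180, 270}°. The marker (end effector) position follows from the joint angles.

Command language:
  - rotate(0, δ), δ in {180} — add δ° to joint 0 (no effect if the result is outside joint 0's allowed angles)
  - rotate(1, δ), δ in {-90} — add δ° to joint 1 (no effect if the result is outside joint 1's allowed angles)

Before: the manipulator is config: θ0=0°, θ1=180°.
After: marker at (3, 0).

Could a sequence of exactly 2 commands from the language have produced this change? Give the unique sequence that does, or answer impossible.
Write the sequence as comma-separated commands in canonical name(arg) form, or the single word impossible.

rotate(1, -90), rotate(1, -90)

start: config: θ0=0°, θ1=180°
step 1 (rotate(1, -90)): config: θ0=0°, θ1=90°
step 2 (rotate(1, -90)): config: θ0=0°, θ1=0°
no other 2-command option fits: unique.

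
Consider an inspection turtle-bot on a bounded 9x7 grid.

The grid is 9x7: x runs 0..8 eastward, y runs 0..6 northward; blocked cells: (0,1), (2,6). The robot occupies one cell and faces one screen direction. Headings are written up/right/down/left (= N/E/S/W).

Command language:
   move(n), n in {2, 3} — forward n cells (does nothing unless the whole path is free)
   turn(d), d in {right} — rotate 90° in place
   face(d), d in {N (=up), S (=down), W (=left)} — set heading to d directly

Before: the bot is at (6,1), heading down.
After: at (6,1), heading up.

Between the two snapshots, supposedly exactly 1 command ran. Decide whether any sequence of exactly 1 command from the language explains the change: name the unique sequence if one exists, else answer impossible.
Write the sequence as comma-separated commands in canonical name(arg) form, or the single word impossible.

face(N)

key: parked at (6,1) the whole time — nothing moves the robot
t0: at (6,1), heading down
1. face(N) → at (6,1), heading up
uniquely the one of 6 1-step routes that fits.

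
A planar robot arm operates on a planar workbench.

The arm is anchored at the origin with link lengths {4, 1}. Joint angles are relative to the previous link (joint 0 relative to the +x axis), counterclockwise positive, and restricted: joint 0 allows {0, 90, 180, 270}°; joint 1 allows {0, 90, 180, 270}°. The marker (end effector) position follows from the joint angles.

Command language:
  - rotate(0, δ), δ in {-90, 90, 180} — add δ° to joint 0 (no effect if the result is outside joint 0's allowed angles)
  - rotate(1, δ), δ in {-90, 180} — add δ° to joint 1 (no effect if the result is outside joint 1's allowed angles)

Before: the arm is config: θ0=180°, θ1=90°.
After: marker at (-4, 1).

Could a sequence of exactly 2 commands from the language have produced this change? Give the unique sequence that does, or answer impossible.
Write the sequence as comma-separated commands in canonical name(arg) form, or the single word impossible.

initial: config: θ0=180°, θ1=90°
1. rotate(1, -90) → config: θ0=180°, θ1=0°
2. rotate(1, -90) → config: θ0=180°, θ1=270°
no rival 2-sequence matches.

rotate(1, -90), rotate(1, -90)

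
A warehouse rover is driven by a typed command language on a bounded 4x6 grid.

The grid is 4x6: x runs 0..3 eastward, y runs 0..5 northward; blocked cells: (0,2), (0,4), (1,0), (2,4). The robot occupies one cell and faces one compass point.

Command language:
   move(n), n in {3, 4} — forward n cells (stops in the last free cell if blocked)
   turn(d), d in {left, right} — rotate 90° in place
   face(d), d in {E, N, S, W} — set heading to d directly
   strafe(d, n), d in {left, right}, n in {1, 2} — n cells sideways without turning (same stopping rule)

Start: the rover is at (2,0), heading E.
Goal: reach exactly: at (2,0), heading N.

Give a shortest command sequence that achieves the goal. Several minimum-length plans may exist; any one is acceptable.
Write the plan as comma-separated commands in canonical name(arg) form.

begin: at (2,0), heading E
1. turn(left) → at (2,0), heading N
minimal: 1 command(s), checked below 1.

turn(left)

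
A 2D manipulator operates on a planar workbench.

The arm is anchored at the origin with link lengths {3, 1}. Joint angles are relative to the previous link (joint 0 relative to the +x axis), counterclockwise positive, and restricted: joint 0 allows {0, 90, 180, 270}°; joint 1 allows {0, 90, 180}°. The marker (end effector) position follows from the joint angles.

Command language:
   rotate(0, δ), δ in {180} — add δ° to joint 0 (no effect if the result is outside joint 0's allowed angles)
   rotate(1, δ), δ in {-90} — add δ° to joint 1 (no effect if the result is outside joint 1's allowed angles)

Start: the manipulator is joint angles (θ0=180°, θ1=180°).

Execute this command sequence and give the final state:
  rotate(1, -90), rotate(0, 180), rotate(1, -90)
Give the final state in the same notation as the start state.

joint angles (θ0=0°, θ1=0°)

initial: joint angles (θ0=180°, θ1=180°)
step 1 (rotate(1, -90)): joint angles (θ0=180°, θ1=90°)
step 2 (rotate(0, 180)): joint angles (θ0=0°, θ1=90°)
step 3 (rotate(1, -90)): joint angles (θ0=0°, θ1=0°)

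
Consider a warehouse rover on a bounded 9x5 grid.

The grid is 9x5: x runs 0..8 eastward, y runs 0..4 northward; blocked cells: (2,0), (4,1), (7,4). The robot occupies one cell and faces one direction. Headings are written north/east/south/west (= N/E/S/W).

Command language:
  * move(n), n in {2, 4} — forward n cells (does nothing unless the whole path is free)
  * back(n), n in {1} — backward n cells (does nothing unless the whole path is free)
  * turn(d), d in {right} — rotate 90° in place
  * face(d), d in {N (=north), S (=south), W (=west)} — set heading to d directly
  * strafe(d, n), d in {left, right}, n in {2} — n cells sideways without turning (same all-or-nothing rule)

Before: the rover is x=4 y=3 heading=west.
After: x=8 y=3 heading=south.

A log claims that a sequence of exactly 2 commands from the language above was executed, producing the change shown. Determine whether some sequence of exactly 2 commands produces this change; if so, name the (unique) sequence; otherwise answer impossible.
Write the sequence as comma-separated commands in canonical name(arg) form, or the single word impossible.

all 81 sequences checked — none match.

impossible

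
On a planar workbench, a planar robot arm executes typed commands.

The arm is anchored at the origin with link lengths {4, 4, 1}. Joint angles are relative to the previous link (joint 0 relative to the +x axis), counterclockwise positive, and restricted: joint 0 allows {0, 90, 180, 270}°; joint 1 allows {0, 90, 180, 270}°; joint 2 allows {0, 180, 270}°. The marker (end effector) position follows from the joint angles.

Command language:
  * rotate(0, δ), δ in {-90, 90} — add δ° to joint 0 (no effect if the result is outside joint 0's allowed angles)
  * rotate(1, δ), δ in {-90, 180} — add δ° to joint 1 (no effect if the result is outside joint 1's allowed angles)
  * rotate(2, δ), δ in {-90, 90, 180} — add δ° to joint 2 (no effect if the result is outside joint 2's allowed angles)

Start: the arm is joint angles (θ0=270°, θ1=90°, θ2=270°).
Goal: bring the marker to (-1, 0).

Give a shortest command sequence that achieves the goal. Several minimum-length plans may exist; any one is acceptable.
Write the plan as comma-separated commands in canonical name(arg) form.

start: joint angles (θ0=270°, θ1=90°, θ2=270°)
step 1 (rotate(0, -90)): joint angles (θ0=180°, θ1=90°, θ2=270°)
step 2 (rotate(0, -90)): joint angles (θ0=90°, θ1=90°, θ2=270°)
step 3 (rotate(1, 180)): joint angles (θ0=90°, θ1=270°, θ2=270°)
step 4 (rotate(1, -90)): joint angles (θ0=90°, θ1=180°, θ2=270°)
shorter routes all fall short; 4 is best.

rotate(0, -90), rotate(0, -90), rotate(1, 180), rotate(1, -90)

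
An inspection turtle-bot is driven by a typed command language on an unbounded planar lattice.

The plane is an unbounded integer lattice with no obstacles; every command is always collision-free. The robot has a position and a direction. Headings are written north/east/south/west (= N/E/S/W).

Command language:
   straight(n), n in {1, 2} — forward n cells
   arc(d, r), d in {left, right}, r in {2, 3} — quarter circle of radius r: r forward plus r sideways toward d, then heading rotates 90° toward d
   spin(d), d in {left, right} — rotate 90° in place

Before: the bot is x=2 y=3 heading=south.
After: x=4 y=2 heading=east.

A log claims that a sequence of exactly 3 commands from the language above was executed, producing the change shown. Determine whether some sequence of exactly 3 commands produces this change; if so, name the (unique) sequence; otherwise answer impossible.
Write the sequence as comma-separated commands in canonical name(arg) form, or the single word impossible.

straight(1), spin(left), straight(2)

key: cell and facing (now E) both changed — the 3 commands mix motion and turning
from: x=2 y=3 heading=south
1. straight(1) → x=2 y=2 heading=south
2. spin(left) → x=2 y=2 heading=east
3. straight(2) → x=4 y=2 heading=east
no other 3-command option fits: unique.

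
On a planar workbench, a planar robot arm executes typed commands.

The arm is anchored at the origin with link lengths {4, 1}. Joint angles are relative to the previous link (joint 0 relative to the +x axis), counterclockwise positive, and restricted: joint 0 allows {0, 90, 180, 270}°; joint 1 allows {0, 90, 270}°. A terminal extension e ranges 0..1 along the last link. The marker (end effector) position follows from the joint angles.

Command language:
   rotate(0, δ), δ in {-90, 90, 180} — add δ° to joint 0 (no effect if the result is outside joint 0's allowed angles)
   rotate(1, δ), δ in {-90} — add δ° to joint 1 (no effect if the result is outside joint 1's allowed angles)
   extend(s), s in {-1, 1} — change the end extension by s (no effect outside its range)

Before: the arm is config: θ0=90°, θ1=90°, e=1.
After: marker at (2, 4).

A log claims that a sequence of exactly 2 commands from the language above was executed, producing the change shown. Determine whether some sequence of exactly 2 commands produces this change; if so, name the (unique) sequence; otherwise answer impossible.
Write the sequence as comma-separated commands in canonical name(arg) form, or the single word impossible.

initial: config: θ0=90°, θ1=90°, e=1
[1] after rotate(1, -90): config: θ0=90°, θ1=0°, e=1
[2] after rotate(1, -90): config: θ0=90°, θ1=270°, e=1
no other 2-command option fits: unique.

rotate(1, -90), rotate(1, -90)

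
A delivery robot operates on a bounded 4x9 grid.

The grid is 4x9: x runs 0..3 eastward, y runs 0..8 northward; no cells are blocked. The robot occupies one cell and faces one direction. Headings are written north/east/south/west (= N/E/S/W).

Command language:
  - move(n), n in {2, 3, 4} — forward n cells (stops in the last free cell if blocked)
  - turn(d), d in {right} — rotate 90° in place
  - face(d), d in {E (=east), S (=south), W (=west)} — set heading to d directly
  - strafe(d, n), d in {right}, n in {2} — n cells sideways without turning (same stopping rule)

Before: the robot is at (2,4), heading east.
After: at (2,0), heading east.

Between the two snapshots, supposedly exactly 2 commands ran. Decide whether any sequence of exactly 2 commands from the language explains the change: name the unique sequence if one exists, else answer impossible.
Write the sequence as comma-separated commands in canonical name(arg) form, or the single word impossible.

key: heading stays E — no command in the sequence turns
from: at (2,4), heading east
[1] after strafe(right, 2): at (2,2), heading east
[2] after strafe(right, 2): at (2,0), heading east
uniquely the one of 64 2-step routes that fits.

strafe(right, 2), strafe(right, 2)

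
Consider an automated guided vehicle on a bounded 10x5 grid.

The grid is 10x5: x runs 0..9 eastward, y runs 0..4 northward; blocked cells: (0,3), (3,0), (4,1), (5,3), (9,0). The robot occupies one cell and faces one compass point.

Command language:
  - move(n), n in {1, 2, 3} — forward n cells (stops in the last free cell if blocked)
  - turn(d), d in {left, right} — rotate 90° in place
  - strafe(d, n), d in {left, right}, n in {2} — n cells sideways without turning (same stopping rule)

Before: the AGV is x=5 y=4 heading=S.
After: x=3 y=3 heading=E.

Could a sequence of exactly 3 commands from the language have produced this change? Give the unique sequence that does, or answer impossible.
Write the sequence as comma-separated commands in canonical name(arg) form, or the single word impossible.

strafe(right, 2), move(1), turn(left)

key: cell and facing (now E) both changed — the 3 commands mix motion and turning
from: x=5 y=4 heading=S
step 1 (strafe(right, 2)): x=3 y=4 heading=S
step 2 (move(1)): x=3 y=3 heading=S
step 3 (turn(left)): x=3 y=3 heading=E
no other 3-command option fits: unique.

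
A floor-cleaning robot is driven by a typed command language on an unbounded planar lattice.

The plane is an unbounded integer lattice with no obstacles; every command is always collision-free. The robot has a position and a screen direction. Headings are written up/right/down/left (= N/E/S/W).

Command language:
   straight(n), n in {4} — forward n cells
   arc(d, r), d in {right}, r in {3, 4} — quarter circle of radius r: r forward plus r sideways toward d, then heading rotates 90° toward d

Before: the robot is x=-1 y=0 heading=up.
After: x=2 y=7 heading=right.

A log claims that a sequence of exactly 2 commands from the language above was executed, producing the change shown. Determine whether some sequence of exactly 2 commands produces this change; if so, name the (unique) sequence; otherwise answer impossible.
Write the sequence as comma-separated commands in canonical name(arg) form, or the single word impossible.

straight(4), arc(right, 3)

key: cell and facing (now E) both changed — the 2 commands mix motion and turning
t0: x=-1 y=0 heading=up
[1] after straight(4): x=-1 y=4 heading=up
[2] after arc(right, 3): x=2 y=7 heading=right
no other 2-command option fits: unique.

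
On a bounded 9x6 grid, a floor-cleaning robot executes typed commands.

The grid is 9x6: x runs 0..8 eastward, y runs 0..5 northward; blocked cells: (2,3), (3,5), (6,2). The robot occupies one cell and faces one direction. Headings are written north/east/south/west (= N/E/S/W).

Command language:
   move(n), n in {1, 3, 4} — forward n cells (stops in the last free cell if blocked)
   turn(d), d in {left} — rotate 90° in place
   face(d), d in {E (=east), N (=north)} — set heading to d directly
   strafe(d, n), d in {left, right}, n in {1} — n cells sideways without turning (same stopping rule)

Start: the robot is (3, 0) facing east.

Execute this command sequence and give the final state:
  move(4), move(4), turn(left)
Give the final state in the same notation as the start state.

from: (3, 0) facing east
1. move(4) → (7, 0) facing east
2. move(4) → (8, 0) facing east
3. turn(left) → (8, 0) facing north

(8, 0) facing north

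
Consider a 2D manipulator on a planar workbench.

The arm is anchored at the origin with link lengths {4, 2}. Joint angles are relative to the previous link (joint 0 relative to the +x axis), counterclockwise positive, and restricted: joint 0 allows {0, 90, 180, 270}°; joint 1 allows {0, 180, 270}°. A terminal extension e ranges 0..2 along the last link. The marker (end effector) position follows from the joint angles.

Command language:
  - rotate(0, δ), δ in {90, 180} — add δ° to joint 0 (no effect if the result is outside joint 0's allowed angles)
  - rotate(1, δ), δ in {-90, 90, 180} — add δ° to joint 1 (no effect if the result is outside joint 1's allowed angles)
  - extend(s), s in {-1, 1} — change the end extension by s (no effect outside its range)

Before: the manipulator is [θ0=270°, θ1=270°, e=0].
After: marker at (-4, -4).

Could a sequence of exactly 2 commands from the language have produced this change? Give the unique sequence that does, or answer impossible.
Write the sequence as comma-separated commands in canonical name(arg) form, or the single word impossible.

from: [θ0=270°, θ1=270°, e=0]
step 1 (extend(1)): [θ0=270°, θ1=270°, e=1]
step 2 (extend(1)): [θ0=270°, θ1=270°, e=2]
no rival 2-sequence matches.

extend(1), extend(1)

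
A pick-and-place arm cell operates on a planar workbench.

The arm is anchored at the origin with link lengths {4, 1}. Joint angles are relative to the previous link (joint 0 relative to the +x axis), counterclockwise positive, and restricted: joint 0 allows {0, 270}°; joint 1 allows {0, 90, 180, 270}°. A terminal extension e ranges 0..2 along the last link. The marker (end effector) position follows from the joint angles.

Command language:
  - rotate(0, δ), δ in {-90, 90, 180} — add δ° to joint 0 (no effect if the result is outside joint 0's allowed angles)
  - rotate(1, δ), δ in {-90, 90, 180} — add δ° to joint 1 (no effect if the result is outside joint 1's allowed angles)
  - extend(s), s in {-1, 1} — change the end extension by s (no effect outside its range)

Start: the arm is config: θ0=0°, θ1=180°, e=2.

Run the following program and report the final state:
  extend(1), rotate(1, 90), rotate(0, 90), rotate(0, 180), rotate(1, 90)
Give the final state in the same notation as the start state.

config: θ0=0°, θ1=0°, e=2

t0: config: θ0=0°, θ1=180°, e=2
t=1 extend(1) ⇒ config: θ0=0°, θ1=180°, e=2
t=2 rotate(1, 90) ⇒ config: θ0=0°, θ1=270°, e=2
t=3 rotate(0, 90) ⇒ config: θ0=0°, θ1=270°, e=2
t=4 rotate(0, 180) ⇒ config: θ0=0°, θ1=270°, e=2
t=5 rotate(1, 90) ⇒ config: θ0=0°, θ1=0°, e=2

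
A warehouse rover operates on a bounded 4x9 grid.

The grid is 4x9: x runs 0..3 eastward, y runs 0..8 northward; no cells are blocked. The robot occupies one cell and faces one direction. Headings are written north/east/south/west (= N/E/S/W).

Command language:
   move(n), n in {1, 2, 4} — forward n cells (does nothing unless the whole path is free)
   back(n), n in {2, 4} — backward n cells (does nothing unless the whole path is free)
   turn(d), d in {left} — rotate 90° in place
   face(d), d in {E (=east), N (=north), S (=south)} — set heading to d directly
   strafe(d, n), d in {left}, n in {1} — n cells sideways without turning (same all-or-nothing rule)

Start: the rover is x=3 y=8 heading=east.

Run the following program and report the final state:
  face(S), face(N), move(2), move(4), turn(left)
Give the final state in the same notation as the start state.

x=3 y=8 heading=west

begin: x=3 y=8 heading=east
[1] after face(S): x=3 y=8 heading=south
[2] after face(N): x=3 y=8 heading=north
[3] after move(2): x=3 y=8 heading=north
[4] after move(4): x=3 y=8 heading=north
[5] after turn(left): x=3 y=8 heading=west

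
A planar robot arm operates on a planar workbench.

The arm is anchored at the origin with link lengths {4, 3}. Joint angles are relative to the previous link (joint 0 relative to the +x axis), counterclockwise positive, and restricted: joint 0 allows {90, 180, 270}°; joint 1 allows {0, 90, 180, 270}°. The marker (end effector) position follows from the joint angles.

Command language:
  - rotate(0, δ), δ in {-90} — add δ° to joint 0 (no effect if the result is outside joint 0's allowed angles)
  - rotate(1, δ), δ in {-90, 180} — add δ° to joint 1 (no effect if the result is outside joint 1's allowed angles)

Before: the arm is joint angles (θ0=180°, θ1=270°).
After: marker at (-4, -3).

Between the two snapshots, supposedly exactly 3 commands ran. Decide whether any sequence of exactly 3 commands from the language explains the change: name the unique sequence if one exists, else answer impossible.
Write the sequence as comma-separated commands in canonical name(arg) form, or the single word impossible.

rotate(1, 180), rotate(1, 180), rotate(1, 180)

from: joint angles (θ0=180°, θ1=270°)
t=1 rotate(1, 180) ⇒ joint angles (θ0=180°, θ1=90°)
t=2 rotate(1, 180) ⇒ joint angles (θ0=180°, θ1=270°)
t=3 rotate(1, 180) ⇒ joint angles (θ0=180°, θ1=90°)
uniquely the one of 27 3-step routes that fits.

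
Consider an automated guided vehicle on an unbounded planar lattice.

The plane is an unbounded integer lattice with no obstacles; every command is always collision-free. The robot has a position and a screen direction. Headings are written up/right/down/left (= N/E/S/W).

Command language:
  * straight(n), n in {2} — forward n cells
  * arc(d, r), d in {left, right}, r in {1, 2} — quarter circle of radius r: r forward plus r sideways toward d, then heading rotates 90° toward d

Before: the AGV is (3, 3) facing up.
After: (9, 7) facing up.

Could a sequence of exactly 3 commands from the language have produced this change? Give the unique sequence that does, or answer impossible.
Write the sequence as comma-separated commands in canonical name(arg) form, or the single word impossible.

arc(right, 2), straight(2), arc(left, 2)

key: running arc(left, 2) before arc(right, 2) would end elsewhere — order is forced
from: (3, 3) facing up
step 1 (arc(right, 2)): (5, 5) facing right
step 2 (straight(2)): (7, 5) facing right
step 3 (arc(left, 2)): (9, 7) facing up
uniquely the one of 125 3-step routes that fits.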